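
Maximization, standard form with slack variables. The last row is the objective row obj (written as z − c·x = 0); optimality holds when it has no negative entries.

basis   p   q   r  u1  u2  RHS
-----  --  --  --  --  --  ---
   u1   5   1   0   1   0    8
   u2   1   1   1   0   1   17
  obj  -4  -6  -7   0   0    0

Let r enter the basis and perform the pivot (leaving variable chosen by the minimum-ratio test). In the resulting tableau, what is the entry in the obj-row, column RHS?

Ratio test on column r — row 1: entry 0 ≤ 0; row 2: 17/1 = 17. Minimum is 17 at row 2 (u2 leaves); pivot element 1.
Divide row 2 by 1; eliminate column r from the other rows.
obj-row update in column RHS: 0 − (-7)·17 = 119.

119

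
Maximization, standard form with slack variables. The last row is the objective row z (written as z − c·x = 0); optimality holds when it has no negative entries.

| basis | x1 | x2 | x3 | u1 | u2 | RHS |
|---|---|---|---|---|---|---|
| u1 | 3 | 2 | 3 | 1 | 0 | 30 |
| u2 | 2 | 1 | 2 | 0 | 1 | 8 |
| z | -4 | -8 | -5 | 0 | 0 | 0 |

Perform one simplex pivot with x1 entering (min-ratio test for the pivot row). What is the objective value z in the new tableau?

16

Ratio test on column x1 — row 1: 30/3 = 10; row 2: 8/2 = 4. Minimum is 4 at row 2 (u2 leaves); pivot element 2.
Pivot on row 2; the z-row RHS becomes 0 − (-4)·4 = 16.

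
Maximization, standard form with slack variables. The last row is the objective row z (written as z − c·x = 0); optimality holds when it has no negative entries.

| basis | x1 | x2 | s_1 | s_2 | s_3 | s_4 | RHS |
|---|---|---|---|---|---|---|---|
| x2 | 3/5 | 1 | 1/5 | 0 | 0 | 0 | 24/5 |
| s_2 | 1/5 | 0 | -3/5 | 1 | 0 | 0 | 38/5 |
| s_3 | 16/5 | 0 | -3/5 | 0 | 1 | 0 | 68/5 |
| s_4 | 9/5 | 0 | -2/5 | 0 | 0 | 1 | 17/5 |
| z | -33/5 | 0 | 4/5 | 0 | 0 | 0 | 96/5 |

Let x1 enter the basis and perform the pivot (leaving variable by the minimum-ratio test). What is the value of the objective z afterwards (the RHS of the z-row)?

Ratio test on column x1 — row 1: (24/5)/(3/5) = 8; row 2: (38/5)/(1/5) = 38; row 3: (68/5)/(16/5) = 17/4; row 4: (17/5)/(9/5) = 17/9. Minimum is 17/9 at row 4 (s_4 leaves); pivot element 9/5.
Pivot on row 4; the z-row RHS becomes 96/5 − (-33/5)·(17/9) = 95/3.

95/3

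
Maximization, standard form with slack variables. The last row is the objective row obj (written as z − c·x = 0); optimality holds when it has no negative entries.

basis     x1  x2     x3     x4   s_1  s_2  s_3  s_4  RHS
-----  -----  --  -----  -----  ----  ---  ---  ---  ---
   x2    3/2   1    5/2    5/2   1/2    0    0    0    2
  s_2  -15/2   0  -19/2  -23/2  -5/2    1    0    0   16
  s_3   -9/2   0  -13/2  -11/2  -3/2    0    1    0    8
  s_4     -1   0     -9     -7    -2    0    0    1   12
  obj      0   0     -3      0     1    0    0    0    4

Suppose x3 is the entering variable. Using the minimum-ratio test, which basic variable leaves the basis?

x2

Column x3 entries and ratios — x2: 2/(5/2) = 4/5; s_2: -19/2 ≤ 0, skip; s_3: -13/2 ≤ 0, skip; s_4: -9 ≤ 0, skip.
Smallest ratio is 4/5 in the row of x2, so x2 leaves.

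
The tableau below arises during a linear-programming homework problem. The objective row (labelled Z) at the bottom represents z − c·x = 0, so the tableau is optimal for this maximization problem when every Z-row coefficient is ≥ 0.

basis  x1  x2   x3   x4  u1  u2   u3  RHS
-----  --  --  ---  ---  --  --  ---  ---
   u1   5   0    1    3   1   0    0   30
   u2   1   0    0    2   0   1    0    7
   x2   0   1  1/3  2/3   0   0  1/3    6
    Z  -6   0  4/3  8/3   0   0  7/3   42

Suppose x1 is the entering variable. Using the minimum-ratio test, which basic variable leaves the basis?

u1

Column x1 entries and ratios — u1: 30/5 = 6; u2: 7/1 = 7; x2: 0 ≤ 0, skip.
Smallest ratio is 6 in the row of u1, so u1 leaves.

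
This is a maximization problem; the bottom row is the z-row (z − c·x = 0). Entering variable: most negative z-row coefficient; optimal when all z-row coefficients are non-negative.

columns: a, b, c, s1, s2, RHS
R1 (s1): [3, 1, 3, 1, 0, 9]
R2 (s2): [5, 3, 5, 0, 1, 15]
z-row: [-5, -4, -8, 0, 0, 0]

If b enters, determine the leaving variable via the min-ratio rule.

Column b entries and ratios — s1: 9/1 = 9; s2: 15/3 = 5.
Smallest ratio is 5 in the row of s2, so s2 leaves.

s2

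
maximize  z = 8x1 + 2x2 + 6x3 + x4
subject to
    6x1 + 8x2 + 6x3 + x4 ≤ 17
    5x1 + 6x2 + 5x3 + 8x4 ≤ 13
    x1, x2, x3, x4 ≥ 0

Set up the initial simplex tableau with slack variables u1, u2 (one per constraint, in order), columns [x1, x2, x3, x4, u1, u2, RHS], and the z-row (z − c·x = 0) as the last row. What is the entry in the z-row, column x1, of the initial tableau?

-8

The z-row carries the negated objective coefficients: the x1 entry is -8.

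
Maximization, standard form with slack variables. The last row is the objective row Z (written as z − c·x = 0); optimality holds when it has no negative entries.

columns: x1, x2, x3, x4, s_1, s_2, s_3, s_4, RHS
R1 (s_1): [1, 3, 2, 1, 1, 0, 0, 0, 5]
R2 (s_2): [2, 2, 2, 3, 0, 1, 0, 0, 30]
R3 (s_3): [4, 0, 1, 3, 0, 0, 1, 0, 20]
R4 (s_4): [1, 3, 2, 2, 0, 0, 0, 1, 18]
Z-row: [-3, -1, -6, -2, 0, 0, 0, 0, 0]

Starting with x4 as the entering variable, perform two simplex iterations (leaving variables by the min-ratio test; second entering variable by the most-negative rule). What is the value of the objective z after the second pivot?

Ratio test on column x4 — row 1: 5/1 = 5; row 2: 30/3 = 10; row 3: 20/3 = 20/3; row 4: 18/2 = 9. Minimum is 5 at row 1 (s_1 leaves); pivot element 1.
Pivot on row 1; the Z-row RHS becomes 0 − (-2)·5 = 10.
Next entering variable (most negative Z-row entry -2): x3.
Ratio test on column x3 — row 1: 5/2 = 5/2; row 2: entry -4 ≤ 0; row 3: entry -5 ≤ 0; row 4: entry -2 ≤ 0. Minimum is 5/2 at row 1 (x4 leaves); pivot element 2.
After the second pivot the Z-row RHS is 10 − (-2)·(5/2) = 15.

15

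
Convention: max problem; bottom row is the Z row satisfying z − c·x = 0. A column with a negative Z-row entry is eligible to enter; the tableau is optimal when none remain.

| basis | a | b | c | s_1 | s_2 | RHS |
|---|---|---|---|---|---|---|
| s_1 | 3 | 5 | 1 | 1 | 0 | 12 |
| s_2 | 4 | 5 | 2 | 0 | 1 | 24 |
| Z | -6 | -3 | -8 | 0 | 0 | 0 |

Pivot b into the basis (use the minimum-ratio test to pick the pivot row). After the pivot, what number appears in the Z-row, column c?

Ratio test on column b — row 1: 12/5 = 12/5; row 2: 24/5 = 24/5. Minimum is 12/5 at row 1 (s_1 leaves); pivot element 5.
Divide row 1 by 5; eliminate column b from the other rows.
Z-row update in column c: -8 − (-3)·(1/5) = -37/5.

-37/5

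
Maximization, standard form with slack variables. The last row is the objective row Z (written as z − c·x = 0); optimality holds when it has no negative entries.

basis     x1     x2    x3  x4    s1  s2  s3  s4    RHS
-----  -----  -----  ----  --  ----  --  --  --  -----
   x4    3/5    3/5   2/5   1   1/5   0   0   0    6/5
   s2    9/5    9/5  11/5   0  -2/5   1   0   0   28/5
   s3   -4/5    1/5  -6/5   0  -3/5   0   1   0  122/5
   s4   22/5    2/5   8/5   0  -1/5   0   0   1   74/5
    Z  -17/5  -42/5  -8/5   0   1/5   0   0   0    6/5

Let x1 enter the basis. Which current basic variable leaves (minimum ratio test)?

Column x1 entries and ratios — x4: (6/5)/(3/5) = 2; s2: (28/5)/(9/5) = 28/9; s3: -4/5 ≤ 0, skip; s4: (74/5)/(22/5) = 37/11.
Smallest ratio is 2 in the row of x4, so x4 leaves.

x4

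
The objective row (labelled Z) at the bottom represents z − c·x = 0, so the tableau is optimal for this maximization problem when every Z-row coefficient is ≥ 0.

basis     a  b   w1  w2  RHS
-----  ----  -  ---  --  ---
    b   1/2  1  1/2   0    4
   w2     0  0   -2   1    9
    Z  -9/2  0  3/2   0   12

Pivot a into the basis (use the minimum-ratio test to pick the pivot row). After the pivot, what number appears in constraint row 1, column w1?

1

Ratio test on column a — row 1: 4/(1/2) = 8; row 2: entry 0 ≤ 0. Minimum is 8 at row 1 (b leaves); pivot element 1/2.
Divide row 1 by 1/2; eliminate column a from the other rows.
In the new row 1, the w1 entry is the old entry divided by the pivot: (1/2)/(1/2) = 1.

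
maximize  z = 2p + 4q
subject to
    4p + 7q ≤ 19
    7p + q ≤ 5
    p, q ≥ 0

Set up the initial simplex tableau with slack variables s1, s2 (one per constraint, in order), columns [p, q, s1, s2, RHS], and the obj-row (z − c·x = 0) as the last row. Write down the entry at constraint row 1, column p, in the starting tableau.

4

Constraint 1 has coefficient 4 on p.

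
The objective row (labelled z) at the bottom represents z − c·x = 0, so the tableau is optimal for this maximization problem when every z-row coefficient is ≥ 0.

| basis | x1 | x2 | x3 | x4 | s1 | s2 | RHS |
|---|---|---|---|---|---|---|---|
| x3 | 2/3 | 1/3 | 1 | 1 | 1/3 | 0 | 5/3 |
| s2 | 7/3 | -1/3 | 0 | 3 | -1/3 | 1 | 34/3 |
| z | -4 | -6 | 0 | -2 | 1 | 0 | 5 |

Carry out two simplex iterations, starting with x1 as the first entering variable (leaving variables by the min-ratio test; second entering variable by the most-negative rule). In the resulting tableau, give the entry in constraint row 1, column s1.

1

Ratio test on column x1 — row 1: (5/3)/(2/3) = 5/2; row 2: (34/3)/(7/3) = 34/7. Minimum is 5/2 at row 1 (x3 leaves); pivot element 2/3.
Divide row 1 by 2/3; eliminate column x1 from the other rows.
Second iteration: most negative z-row entry is -4 in column x2, so x2 enters.
Ratio test on column x2 — row 1: (5/2)/(1/2) = 5; row 2: entry -3/2 ≤ 0. Minimum is 5 at row 1 (x1 leaves); pivot element 1/2.
Divide row 1 by 1/2; eliminate column x2 from the other rows.
After both pivots, the entry at constraint row 1, column s1 is 1.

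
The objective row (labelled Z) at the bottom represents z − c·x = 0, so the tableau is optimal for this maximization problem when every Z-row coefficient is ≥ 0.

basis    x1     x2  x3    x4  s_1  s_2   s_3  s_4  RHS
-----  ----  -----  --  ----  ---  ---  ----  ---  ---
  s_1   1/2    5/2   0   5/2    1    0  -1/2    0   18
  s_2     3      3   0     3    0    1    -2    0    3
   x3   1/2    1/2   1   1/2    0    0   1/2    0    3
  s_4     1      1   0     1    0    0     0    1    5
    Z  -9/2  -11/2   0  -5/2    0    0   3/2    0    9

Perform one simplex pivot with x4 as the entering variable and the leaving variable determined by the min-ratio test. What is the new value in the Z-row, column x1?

Ratio test on column x4 — row 1: 18/(5/2) = 36/5; row 2: 3/3 = 1; row 3: 3/(1/2) = 6; row 4: 5/1 = 5. Minimum is 1 at row 2 (s_2 leaves); pivot element 3.
Divide row 2 by 3; eliminate column x4 from the other rows.
Z-row update in column x1: -9/2 − (-5/2)·1 = -2.

-2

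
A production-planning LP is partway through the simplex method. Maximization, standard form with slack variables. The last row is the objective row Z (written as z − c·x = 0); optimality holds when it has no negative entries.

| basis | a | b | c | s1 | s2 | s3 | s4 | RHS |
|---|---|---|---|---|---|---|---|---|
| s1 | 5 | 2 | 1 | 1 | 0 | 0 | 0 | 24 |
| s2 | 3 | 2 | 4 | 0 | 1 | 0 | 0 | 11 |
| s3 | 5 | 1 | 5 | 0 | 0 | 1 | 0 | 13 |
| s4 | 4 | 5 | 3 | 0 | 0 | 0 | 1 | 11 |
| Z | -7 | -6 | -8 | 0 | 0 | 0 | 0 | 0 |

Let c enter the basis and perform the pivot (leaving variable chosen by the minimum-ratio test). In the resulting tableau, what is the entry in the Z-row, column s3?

Ratio test on column c — row 1: 24/1 = 24; row 2: 11/4 = 11/4; row 3: 13/5 = 13/5; row 4: 11/3 = 11/3. Minimum is 13/5 at row 3 (s3 leaves); pivot element 5.
Divide row 3 by 5; eliminate column c from the other rows.
Z-row update in column s3: 0 − (-8)·(1/5) = 8/5.

8/5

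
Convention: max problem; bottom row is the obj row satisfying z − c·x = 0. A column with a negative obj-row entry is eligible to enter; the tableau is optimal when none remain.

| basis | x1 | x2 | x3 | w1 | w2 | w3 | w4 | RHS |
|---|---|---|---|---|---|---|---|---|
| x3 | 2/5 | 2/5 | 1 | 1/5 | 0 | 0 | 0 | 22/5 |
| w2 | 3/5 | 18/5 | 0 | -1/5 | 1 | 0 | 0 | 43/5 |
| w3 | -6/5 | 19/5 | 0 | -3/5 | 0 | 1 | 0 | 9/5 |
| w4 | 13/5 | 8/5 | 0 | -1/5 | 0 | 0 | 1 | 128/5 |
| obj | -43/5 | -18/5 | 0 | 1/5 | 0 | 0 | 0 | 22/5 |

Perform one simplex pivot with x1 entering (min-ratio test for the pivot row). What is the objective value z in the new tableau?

1158/13

Ratio test on column x1 — row 1: (22/5)/(2/5) = 11; row 2: (43/5)/(3/5) = 43/3; row 3: entry -6/5 ≤ 0; row 4: (128/5)/(13/5) = 128/13. Minimum is 128/13 at row 4 (w4 leaves); pivot element 13/5.
Pivot on row 4; the obj-row RHS becomes 22/5 − (-43/5)·(128/13) = 1158/13.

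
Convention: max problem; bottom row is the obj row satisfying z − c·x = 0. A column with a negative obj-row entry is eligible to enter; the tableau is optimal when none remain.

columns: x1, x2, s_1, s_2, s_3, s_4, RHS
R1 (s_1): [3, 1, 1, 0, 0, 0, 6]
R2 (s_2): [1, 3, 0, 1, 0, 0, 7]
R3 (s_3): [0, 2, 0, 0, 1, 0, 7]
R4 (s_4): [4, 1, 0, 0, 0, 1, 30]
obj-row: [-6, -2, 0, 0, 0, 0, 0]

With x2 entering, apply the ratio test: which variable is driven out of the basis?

s_2

Column x2 entries and ratios — s_1: 6/1 = 6; s_2: 7/3 = 7/3; s_3: 7/2 = 7/2; s_4: 30/1 = 30.
Smallest ratio is 7/3 in the row of s_2, so s_2 leaves.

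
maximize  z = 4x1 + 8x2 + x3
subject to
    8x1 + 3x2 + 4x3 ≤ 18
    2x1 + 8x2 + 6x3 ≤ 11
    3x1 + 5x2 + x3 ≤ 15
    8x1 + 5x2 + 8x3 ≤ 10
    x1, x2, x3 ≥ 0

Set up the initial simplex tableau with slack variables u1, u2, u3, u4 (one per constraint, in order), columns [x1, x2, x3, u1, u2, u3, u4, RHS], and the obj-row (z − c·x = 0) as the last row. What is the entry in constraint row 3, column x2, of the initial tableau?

5

Constraint 3 has coefficient 5 on x2.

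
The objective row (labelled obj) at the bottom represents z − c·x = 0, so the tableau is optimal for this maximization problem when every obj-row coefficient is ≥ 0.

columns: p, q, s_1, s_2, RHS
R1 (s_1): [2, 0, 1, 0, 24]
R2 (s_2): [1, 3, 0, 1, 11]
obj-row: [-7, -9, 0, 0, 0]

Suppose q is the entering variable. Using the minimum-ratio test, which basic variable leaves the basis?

s_2

Column q entries and ratios — s_1: 0 ≤ 0, skip; s_2: 11/3 = 11/3.
Smallest ratio is 11/3 in the row of s_2, so s_2 leaves.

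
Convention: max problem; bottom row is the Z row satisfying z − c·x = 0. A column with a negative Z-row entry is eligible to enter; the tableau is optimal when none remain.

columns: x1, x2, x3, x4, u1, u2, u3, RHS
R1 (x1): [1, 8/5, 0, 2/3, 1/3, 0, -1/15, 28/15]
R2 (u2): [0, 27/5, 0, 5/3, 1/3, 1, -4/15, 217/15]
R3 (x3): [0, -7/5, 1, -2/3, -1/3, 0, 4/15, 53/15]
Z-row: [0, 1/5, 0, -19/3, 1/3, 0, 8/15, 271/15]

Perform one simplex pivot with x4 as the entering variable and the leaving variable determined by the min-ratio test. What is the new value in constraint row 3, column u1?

0

Ratio test on column x4 — row 1: (28/15)/(2/3) = 14/5; row 2: (217/15)/(5/3) = 217/25; row 3: entry -2/3 ≤ 0. Minimum is 14/5 at row 1 (x1 leaves); pivot element 2/3.
Divide row 1 by 2/3; eliminate column x4 from the other rows.
Row 3 update in column u1: -1/3 − (-2/3)·(1/2) = 0.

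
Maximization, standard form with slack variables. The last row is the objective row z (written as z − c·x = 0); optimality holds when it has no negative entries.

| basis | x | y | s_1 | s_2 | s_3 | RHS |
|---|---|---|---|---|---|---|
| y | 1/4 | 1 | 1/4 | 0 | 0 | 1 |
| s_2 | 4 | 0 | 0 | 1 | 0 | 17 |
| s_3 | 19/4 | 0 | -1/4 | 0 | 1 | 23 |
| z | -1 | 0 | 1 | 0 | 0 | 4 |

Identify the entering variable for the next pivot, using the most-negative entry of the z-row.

Negative z-row entries: x: -1.
The most negative is -1 in column x, so x enters.

x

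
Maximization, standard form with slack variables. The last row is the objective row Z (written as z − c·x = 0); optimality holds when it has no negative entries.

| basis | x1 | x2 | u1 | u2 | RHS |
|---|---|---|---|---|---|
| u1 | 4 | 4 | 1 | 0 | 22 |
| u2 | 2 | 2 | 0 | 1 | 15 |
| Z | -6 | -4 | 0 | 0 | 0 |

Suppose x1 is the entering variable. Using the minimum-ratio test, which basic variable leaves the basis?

Column x1 entries and ratios — u1: 22/4 = 11/2; u2: 15/2 = 15/2.
Smallest ratio is 11/2 in the row of u1, so u1 leaves.

u1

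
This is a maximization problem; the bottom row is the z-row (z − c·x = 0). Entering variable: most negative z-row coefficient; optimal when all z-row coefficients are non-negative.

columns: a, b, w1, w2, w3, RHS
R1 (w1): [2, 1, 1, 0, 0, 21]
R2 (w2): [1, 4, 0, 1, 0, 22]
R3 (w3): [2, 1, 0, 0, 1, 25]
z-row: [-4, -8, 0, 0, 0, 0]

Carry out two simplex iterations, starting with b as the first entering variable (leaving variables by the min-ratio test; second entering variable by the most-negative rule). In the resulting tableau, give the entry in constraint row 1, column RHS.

Ratio test on column b — row 1: 21/1 = 21; row 2: 22/4 = 11/2; row 3: 25/1 = 25. Minimum is 11/2 at row 2 (w2 leaves); pivot element 4.
Divide row 2 by 4; eliminate column b from the other rows.
Second iteration: most negative z-row entry is -2 in column a, so a enters.
Ratio test on column a — row 1: (31/2)/(7/4) = 62/7; row 2: (11/2)/(1/4) = 22; row 3: (39/2)/(7/4) = 78/7. Minimum is 62/7 at row 1 (w1 leaves); pivot element 7/4.
Divide row 1 by 7/4; eliminate column a from the other rows.
After both pivots, the entry at constraint row 1, column RHS is 62/7.

62/7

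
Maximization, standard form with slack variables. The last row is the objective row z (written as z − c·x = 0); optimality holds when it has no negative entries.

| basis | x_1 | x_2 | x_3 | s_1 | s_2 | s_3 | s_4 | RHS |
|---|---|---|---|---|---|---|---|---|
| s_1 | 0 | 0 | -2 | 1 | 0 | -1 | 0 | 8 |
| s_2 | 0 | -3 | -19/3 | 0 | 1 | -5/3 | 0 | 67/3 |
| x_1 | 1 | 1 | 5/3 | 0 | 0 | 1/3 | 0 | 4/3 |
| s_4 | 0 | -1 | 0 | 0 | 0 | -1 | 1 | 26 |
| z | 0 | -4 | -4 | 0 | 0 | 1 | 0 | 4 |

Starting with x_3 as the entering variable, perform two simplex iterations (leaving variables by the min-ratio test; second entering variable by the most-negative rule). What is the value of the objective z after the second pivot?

28/3

Ratio test on column x_3 — row 1: entry -2 ≤ 0; row 2: entry -19/3 ≤ 0; row 3: (4/3)/(5/3) = 4/5; row 4: entry 0 ≤ 0. Minimum is 4/5 at row 3 (x_1 leaves); pivot element 5/3.
Pivot on row 3; the z-row RHS becomes 4 − (-4)·(4/5) = 36/5.
Next entering variable (most negative z-row entry -8/5): x_2.
Ratio test on column x_2 — row 1: (48/5)/(6/5) = 8; row 2: (137/5)/(4/5) = 137/4; row 3: (4/5)/(3/5) = 4/3; row 4: entry -1 ≤ 0. Minimum is 4/3 at row 3 (x_3 leaves); pivot element 3/5.
After the second pivot the z-row RHS is 36/5 − (-8/5)·(4/3) = 28/3.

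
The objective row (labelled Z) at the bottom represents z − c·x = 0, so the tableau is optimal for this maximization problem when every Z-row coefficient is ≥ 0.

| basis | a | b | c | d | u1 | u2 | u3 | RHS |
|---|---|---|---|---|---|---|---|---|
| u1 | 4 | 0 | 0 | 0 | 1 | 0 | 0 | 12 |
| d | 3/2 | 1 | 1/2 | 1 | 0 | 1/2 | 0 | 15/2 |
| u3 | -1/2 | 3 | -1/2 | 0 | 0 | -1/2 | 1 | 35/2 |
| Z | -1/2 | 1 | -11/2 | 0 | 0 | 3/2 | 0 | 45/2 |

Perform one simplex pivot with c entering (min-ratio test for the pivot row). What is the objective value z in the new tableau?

Ratio test on column c — row 1: entry 0 ≤ 0; row 2: (15/2)/(1/2) = 15; row 3: entry -1/2 ≤ 0. Minimum is 15 at row 2 (d leaves); pivot element 1/2.
Pivot on row 2; the Z-row RHS becomes 45/2 − (-11/2)·15 = 105.

105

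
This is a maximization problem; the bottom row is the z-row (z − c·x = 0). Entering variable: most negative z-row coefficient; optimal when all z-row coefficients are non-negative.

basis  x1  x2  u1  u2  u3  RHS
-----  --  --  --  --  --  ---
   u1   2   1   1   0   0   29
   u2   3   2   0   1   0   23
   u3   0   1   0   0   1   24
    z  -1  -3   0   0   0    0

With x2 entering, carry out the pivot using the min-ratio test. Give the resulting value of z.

69/2

Ratio test on column x2 — row 1: 29/1 = 29; row 2: 23/2 = 23/2; row 3: 24/1 = 24. Minimum is 23/2 at row 2 (u2 leaves); pivot element 2.
Pivot on row 2; the z-row RHS becomes 0 − (-3)·(23/2) = 69/2.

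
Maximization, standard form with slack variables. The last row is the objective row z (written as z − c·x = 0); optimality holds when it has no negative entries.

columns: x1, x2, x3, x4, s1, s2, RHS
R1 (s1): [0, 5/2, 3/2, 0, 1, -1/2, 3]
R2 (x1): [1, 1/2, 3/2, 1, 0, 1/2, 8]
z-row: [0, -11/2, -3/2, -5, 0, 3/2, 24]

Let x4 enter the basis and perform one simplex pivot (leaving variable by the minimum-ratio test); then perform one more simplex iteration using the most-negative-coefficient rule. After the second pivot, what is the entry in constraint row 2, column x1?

1

Ratio test on column x4 — row 1: entry 0 ≤ 0; row 2: 8/1 = 8. Minimum is 8 at row 2 (x1 leaves); pivot element 1.
Divide row 2 by 1; eliminate column x4 from the other rows.
Second iteration: most negative z-row entry is -3 in column x2, so x2 enters.
Ratio test on column x2 — row 1: 3/(5/2) = 6/5; row 2: 8/(1/2) = 16. Minimum is 6/5 at row 1 (s1 leaves); pivot element 5/2.
Divide row 1 by 5/2; eliminate column x2 from the other rows.
After both pivots, the entry at constraint row 2, column x1 is 1.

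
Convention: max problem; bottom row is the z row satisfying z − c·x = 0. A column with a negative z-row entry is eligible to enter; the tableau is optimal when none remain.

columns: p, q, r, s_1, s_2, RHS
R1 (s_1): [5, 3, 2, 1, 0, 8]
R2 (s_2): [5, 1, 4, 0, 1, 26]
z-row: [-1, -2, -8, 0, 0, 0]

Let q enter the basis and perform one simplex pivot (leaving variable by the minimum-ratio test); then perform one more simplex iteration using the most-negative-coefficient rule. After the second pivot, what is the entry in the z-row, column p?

19

Ratio test on column q — row 1: 8/3 = 8/3; row 2: 26/1 = 26. Minimum is 8/3 at row 1 (s_1 leaves); pivot element 3.
Divide row 1 by 3; eliminate column q from the other rows.
Second iteration: most negative z-row entry is -20/3 in column r, so r enters.
Ratio test on column r — row 1: (8/3)/(2/3) = 4; row 2: (70/3)/(10/3) = 7. Minimum is 4 at row 1 (q leaves); pivot element 2/3.
Divide row 1 by 2/3; eliminate column r from the other rows.
After both pivots, the entry at the z-row, column p is 19.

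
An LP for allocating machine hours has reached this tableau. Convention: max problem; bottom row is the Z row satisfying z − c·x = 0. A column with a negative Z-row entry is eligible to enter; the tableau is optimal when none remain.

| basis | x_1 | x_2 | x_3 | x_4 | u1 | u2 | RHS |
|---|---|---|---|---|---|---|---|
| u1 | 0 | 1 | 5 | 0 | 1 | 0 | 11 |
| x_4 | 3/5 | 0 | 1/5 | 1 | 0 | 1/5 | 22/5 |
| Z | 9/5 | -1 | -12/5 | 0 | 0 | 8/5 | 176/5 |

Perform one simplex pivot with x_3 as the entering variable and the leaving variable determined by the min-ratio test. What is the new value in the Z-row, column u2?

Ratio test on column x_3 — row 1: 11/5 = 11/5; row 2: (22/5)/(1/5) = 22. Minimum is 11/5 at row 1 (u1 leaves); pivot element 5.
Divide row 1 by 5; eliminate column x_3 from the other rows.
Z-row update in column u2: 8/5 − (-12/5)·0 = 8/5.

8/5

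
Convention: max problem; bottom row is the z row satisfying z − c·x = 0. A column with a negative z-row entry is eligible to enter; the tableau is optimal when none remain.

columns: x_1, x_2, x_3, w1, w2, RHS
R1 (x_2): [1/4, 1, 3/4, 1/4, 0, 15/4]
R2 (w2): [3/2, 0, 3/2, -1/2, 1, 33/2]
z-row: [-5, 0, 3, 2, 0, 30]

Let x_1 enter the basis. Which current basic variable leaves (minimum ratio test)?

w2

Column x_1 entries and ratios — x_2: (15/4)/(1/4) = 15; w2: (33/2)/(3/2) = 11.
Smallest ratio is 11 in the row of w2, so w2 leaves.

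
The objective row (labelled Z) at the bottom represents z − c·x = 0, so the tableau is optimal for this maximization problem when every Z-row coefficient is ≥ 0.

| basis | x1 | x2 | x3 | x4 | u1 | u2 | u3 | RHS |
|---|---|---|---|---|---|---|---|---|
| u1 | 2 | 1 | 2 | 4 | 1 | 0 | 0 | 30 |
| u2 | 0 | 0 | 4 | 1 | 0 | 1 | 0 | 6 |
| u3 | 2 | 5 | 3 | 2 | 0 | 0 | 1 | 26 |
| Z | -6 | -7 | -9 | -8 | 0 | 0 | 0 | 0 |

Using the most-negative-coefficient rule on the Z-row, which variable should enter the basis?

x3

Negative Z-row entries: x1: -6, x2: -7, x3: -9, x4: -8.
The most negative is -9 in column x3, so x3 enters.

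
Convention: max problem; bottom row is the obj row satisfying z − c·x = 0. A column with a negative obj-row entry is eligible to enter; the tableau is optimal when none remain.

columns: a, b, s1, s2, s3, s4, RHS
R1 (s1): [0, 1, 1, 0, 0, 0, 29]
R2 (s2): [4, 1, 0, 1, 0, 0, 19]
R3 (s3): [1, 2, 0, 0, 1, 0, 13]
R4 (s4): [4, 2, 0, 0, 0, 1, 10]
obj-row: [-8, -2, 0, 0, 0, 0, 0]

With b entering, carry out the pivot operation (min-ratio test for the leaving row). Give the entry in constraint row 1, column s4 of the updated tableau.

-1/2

Ratio test on column b — row 1: 29/1 = 29; row 2: 19/1 = 19; row 3: 13/2 = 13/2; row 4: 10/2 = 5. Minimum is 5 at row 4 (s4 leaves); pivot element 2.
Divide row 4 by 2; eliminate column b from the other rows.
Row 1 update in column s4: 0 − 1·(1/2) = -1/2.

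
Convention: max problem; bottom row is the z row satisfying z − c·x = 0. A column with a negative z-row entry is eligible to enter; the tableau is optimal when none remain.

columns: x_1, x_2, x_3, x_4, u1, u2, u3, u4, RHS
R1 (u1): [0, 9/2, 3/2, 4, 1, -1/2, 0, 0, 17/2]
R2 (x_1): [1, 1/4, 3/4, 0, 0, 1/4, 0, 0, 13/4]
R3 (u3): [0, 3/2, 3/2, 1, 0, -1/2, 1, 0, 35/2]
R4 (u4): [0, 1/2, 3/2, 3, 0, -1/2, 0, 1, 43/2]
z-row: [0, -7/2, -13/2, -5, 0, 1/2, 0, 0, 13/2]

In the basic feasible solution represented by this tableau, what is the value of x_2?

0

x_2 is not in the basis, so in the current basic feasible solution x_2 = 0.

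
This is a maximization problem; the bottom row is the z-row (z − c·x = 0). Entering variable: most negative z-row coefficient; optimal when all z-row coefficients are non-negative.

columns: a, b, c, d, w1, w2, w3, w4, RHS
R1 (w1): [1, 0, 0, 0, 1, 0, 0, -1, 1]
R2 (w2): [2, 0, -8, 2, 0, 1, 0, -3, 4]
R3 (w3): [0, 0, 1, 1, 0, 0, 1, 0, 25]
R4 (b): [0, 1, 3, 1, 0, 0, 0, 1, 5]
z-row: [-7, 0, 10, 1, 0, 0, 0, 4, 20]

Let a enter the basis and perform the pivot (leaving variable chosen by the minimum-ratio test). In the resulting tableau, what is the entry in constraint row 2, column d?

Ratio test on column a — row 1: 1/1 = 1; row 2: 4/2 = 2; row 3: entry 0 ≤ 0; row 4: entry 0 ≤ 0. Minimum is 1 at row 1 (w1 leaves); pivot element 1.
Divide row 1 by 1; eliminate column a from the other rows.
Row 2 update in column d: 2 − 2·0 = 2.

2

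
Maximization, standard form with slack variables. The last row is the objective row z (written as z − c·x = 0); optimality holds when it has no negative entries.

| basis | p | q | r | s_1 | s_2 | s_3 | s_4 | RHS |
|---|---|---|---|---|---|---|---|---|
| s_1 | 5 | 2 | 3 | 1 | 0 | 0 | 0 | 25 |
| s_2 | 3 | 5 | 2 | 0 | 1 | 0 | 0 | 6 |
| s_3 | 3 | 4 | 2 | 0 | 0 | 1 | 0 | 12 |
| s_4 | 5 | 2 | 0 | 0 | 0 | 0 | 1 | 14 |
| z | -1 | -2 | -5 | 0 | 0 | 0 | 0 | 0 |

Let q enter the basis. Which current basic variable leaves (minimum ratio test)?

s_2

Column q entries and ratios — s_1: 25/2 = 25/2; s_2: 6/5 = 6/5; s_3: 12/4 = 3; s_4: 14/2 = 7.
Smallest ratio is 6/5 in the row of s_2, so s_2 leaves.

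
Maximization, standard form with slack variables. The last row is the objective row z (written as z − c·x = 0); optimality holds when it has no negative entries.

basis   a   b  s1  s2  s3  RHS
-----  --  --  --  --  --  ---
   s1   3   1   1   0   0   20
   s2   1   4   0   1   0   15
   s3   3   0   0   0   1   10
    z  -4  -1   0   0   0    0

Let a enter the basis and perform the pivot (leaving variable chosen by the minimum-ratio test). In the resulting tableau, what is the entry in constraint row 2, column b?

Ratio test on column a — row 1: 20/3 = 20/3; row 2: 15/1 = 15; row 3: 10/3 = 10/3. Minimum is 10/3 at row 3 (s3 leaves); pivot element 3.
Divide row 3 by 3; eliminate column a from the other rows.
Row 2 update in column b: 4 − 1·0 = 4.

4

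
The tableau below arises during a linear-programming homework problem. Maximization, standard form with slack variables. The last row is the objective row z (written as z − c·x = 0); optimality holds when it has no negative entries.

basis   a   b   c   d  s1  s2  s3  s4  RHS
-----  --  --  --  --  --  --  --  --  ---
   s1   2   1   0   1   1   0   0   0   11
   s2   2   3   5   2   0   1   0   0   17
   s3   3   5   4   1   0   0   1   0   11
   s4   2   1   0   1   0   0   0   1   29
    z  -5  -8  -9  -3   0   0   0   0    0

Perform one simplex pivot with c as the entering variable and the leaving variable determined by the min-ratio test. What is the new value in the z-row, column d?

Ratio test on column c — row 1: entry 0 ≤ 0; row 2: 17/5 = 17/5; row 3: 11/4 = 11/4; row 4: entry 0 ≤ 0. Minimum is 11/4 at row 3 (s3 leaves); pivot element 4.
Divide row 3 by 4; eliminate column c from the other rows.
z-row update in column d: -3 − (-9)·(1/4) = -3/4.

-3/4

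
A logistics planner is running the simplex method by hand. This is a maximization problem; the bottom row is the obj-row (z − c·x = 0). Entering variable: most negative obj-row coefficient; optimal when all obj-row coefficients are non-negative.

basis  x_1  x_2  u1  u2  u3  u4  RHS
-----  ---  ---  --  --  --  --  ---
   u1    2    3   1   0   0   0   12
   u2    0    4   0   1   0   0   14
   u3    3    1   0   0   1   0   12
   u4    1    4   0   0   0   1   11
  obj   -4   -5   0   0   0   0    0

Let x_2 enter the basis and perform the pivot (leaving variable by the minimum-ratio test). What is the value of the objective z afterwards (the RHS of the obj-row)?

Ratio test on column x_2 — row 1: 12/3 = 4; row 2: 14/4 = 7/2; row 3: 12/1 = 12; row 4: 11/4 = 11/4. Minimum is 11/4 at row 4 (u4 leaves); pivot element 4.
Pivot on row 4; the obj-row RHS becomes 0 − (-5)·(11/4) = 55/4.

55/4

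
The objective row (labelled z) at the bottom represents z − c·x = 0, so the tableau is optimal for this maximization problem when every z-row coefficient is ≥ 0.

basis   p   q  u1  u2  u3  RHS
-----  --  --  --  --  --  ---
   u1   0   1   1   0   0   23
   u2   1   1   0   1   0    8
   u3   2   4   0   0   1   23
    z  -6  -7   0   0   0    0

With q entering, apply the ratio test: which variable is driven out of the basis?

u3

Column q entries and ratios — u1: 23/1 = 23; u2: 8/1 = 8; u3: 23/4 = 23/4.
Smallest ratio is 23/4 in the row of u3, so u3 leaves.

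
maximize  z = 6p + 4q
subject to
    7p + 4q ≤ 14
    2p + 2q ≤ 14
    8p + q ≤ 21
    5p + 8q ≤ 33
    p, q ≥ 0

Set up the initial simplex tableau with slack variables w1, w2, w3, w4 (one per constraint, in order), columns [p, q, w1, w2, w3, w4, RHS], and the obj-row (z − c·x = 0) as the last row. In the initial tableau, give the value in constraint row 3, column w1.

0

Slack w1 belongs to constraint 1; its column is the unit vector e_1, so the entry in row 3 is 0.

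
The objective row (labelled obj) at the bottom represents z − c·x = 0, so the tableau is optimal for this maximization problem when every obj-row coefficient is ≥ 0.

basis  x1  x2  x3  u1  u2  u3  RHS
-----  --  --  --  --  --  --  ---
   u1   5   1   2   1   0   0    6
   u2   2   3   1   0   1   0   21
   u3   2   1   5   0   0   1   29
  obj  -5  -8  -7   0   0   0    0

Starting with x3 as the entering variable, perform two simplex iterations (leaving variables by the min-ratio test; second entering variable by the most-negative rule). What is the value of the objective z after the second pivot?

48

Ratio test on column x3 — row 1: 6/2 = 3; row 2: 21/1 = 21; row 3: 29/5 = 29/5. Minimum is 3 at row 1 (u1 leaves); pivot element 2.
Pivot on row 1; the obj-row RHS becomes 0 − (-7)·3 = 21.
Next entering variable (most negative obj-row entry -9/2): x2.
Ratio test on column x2 — row 1: 3/(1/2) = 6; row 2: 18/(5/2) = 36/5; row 3: entry -3/2 ≤ 0. Minimum is 6 at row 1 (x3 leaves); pivot element 1/2.
After the second pivot the obj-row RHS is 21 − (-9/2)·6 = 48.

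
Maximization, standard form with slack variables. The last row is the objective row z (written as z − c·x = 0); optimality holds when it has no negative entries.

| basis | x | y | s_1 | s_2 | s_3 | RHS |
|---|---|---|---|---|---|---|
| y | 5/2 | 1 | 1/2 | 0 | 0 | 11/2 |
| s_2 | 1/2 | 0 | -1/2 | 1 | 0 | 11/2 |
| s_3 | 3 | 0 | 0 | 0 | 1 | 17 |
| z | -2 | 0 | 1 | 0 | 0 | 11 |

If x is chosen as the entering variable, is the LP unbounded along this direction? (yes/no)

no

Column x has positive entries in row(s) 1, 2, 3, so the ratio test bounds it — not unbounded.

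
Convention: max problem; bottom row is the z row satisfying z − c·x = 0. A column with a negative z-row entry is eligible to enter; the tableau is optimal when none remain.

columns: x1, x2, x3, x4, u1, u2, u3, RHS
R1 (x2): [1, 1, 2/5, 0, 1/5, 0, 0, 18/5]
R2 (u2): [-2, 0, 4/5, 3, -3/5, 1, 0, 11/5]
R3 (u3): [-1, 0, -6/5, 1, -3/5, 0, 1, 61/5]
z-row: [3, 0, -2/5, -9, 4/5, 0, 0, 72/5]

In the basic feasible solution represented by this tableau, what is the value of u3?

u3 is basic (row 3); its value is the RHS of that row, 61/5.

61/5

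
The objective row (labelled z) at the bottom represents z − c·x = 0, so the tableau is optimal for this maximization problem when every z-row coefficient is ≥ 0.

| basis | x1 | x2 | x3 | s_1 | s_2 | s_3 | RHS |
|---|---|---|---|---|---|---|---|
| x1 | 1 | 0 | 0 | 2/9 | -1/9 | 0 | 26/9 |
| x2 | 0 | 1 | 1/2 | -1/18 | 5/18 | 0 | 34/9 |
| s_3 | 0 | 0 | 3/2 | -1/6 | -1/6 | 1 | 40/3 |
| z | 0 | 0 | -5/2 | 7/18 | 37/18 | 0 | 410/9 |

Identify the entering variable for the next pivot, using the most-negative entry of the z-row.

Negative z-row entries: x3: -5/2.
The most negative is -5/2 in column x3, so x3 enters.

x3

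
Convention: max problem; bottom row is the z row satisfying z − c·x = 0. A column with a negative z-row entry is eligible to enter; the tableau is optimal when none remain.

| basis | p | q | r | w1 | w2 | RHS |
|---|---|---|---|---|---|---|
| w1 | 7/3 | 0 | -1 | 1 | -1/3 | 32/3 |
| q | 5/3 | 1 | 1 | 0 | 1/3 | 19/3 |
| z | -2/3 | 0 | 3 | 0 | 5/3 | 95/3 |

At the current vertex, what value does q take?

19/3

q is basic (row 2); its value is the RHS of that row, 19/3.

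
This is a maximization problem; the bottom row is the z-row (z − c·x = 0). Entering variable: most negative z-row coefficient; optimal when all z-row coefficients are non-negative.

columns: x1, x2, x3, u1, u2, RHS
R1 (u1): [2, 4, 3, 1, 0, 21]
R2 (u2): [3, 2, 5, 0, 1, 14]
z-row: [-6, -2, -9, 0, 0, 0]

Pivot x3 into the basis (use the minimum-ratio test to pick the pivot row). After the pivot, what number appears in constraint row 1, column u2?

-3/5

Ratio test on column x3 — row 1: 21/3 = 7; row 2: 14/5 = 14/5. Minimum is 14/5 at row 2 (u2 leaves); pivot element 5.
Divide row 2 by 5; eliminate column x3 from the other rows.
Row 1 update in column u2: 0 − 3·(1/5) = -3/5.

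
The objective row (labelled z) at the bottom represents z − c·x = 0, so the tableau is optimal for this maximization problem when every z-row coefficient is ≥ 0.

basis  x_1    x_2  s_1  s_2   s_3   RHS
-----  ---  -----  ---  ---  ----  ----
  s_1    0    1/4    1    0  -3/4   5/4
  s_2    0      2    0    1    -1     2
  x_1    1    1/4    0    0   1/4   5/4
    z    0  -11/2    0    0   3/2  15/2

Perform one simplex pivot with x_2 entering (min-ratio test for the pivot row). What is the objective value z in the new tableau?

13

Ratio test on column x_2 — row 1: (5/4)/(1/4) = 5; row 2: 2/2 = 1; row 3: (5/4)/(1/4) = 5. Minimum is 1 at row 2 (s_2 leaves); pivot element 2.
Pivot on row 2; the z-row RHS becomes 15/2 − (-11/2)·1 = 13.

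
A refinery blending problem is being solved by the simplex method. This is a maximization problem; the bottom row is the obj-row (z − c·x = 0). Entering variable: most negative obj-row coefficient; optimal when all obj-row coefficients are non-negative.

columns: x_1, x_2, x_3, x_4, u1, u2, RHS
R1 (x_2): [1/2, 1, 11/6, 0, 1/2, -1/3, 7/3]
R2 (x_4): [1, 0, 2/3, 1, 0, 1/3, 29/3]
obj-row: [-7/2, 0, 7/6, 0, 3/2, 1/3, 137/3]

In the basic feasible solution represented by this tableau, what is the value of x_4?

29/3

x_4 is basic (row 2); its value is the RHS of that row, 29/3.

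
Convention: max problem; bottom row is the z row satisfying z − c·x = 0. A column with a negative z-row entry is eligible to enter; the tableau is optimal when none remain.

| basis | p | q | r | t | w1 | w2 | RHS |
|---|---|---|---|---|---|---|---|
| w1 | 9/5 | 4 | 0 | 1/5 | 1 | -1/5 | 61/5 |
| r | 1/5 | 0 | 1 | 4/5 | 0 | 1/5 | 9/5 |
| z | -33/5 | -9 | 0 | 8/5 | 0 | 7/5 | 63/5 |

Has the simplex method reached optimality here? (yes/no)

The z-row has a negative entry -9 in column q, so it is not optimal.

no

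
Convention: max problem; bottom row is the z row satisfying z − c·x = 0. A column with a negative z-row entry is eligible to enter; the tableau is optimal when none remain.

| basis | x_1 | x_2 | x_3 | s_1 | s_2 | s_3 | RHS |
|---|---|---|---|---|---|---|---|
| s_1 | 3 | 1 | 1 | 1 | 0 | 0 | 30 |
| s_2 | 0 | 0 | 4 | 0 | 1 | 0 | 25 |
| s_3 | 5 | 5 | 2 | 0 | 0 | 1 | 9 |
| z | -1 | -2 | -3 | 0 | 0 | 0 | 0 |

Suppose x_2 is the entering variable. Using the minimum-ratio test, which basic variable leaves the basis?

s_3

Column x_2 entries and ratios — s_1: 30/1 = 30; s_2: 0 ≤ 0, skip; s_3: 9/5 = 9/5.
Smallest ratio is 9/5 in the row of s_3, so s_3 leaves.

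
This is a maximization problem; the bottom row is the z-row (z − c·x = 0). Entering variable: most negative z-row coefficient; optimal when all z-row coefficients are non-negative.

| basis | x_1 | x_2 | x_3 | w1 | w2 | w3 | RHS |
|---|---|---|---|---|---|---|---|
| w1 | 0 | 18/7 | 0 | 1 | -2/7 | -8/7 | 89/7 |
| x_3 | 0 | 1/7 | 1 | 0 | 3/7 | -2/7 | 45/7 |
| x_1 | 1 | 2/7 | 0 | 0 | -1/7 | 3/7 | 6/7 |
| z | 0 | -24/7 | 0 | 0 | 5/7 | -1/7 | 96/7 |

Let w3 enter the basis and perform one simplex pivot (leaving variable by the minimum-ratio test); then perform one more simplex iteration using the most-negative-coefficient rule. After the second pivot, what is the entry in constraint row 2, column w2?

Ratio test on column w3 — row 1: entry -8/7 ≤ 0; row 2: entry -2/7 ≤ 0; row 3: (6/7)/(3/7) = 2. Minimum is 2 at row 3 (x_1 leaves); pivot element 3/7.
Divide row 3 by 3/7; eliminate column w3 from the other rows.
Second iteration: most negative z-row entry is -10/3 in column x_2, so x_2 enters.
Ratio test on column x_2 — row 1: 15/(10/3) = 9/2; row 2: 7/(1/3) = 21; row 3: 2/(2/3) = 3. Minimum is 3 at row 3 (w3 leaves); pivot element 2/3.
Divide row 3 by 2/3; eliminate column x_2 from the other rows.
After both pivots, the entry at constraint row 2, column w2 is 1/2.

1/2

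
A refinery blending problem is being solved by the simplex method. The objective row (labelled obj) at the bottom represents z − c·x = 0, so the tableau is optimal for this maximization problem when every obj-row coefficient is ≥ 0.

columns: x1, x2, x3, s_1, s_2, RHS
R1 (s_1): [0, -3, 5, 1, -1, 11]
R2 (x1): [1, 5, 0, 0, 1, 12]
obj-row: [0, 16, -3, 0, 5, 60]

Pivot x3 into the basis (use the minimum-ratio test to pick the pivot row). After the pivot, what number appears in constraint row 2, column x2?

5

Ratio test on column x3 — row 1: 11/5 = 11/5; row 2: entry 0 ≤ 0. Minimum is 11/5 at row 1 (s_1 leaves); pivot element 5.
Divide row 1 by 5; eliminate column x3 from the other rows.
Row 2 update in column x2: 5 − 0·(-3/5) = 5.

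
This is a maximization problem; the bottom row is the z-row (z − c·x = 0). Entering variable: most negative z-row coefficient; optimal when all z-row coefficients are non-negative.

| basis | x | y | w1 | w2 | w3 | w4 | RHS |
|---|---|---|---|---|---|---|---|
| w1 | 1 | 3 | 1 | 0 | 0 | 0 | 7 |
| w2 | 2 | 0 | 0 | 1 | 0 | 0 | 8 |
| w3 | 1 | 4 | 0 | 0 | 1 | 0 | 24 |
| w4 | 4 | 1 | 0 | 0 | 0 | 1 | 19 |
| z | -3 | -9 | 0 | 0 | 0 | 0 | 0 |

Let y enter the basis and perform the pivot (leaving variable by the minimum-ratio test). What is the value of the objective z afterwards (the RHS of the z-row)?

Ratio test on column y — row 1: 7/3 = 7/3; row 2: entry 0 ≤ 0; row 3: 24/4 = 6; row 4: 19/1 = 19. Minimum is 7/3 at row 1 (w1 leaves); pivot element 3.
Pivot on row 1; the z-row RHS becomes 0 − (-9)·(7/3) = 21.

21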